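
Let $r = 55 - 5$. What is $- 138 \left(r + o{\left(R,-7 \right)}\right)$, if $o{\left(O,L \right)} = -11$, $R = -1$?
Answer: $-5382$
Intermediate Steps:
$r = 50$
$- 138 \left(r + o{\left(R,-7 \right)}\right) = - 138 \left(50 - 11\right) = \left(-138\right) 39 = -5382$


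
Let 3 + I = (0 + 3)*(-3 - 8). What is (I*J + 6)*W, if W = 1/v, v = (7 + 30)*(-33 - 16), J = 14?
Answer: 498/1813 ≈ 0.27468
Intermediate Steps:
I = -36 (I = -3 + (0 + 3)*(-3 - 8) = -3 + 3*(-11) = -3 - 33 = -36)
v = -1813 (v = 37*(-49) = -1813)
W = -1/1813 (W = 1/(-1813) = -1/1813 ≈ -0.00055157)
(I*J + 6)*W = (-36*14 + 6)*(-1/1813) = (-504 + 6)*(-1/1813) = -498*(-1/1813) = 498/1813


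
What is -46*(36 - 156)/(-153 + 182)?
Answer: 5520/29 ≈ 190.34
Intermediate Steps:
-46*(36 - 156)/(-153 + 182) = -(-5520)/29 = -46*(-120/29) = 5520/29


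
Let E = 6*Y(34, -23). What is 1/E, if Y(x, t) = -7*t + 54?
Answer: 1/1290 ≈ 0.00077519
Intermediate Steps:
Y(x, t) = 54 - 7*t
E = 1290 (E = 6*(54 - 7*(-23)) = 6*(54 + 161) = 6*215 = 1290)
1/E = 1/1290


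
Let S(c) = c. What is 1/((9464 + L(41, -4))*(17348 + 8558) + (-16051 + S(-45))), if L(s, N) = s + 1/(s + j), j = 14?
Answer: 55/13542149776 ≈ 4.0614e-9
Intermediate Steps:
L(s, N) = s + 1/(14 + s) (L(s, N) = s + 1/(s + 14) = s + 1/(14 + s))
1/((9464 + L(41, -4))*(17348 + 8558) + (-16051 + S(-45))) = 1/((9464 + (1 + 41**2 + 14*41)/(14 + 41))*(17348 + 8558) + (-16051 - 45)) = 1/((9464 + (1 + 1681 + 574)/55)*25906 - 16096) = 1/((9464 + (1/55)*2256)*25906 - 16096) = 1/((9464 + 2256/55)*25906 - 16096) = 1/((522776/55)*25906 - 16096) = 1/(13543035056/55 - 16096) = 1/(13542149776/55) = 55/13542149776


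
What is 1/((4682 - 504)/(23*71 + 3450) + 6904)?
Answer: 5083/35097210 ≈ 0.00014483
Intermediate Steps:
1/((4682 - 504)/(23*71 + 3450) + 6904) = 1/(4178/(1633 + 3450) + 6904) = 1/(4178/5083 + 6904) = 1/(35097210/5083) = 5083/35097210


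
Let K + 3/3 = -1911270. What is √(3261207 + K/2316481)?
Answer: 4*√1093744187774468711/2316481 ≈ 1805.9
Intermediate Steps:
K = -1911271 (K = -1 - 1911270 = -1911271)
√(3261207 + K/2316481) = √(3261207 - 1911271/2316481) = √(7554522141296/2316481) = 4*√1093744187774468711/2316481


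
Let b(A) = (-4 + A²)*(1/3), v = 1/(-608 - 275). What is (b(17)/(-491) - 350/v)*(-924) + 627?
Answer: -140210644563/491 ≈ -2.8556e+8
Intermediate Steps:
v = -1/883 (v = 1/(-883) = -1/883 ≈ -0.0011325)
b(A) = -4/3 + A²/3 (b(A) = (-4 + A²)*(1*(⅓)) = (-4 + A²)*(⅓) = -4/3 + A²/3)
(b(17)/(-491) - 350/v)*(-924) + 627 = ((-4/3 + (⅓)*17²)/(-491) - 350/(-1/883))*(-924) + 627 = ((-4/3 + (⅓)*289)*(-1/491) - 350*(-883))*(-924) + 627 = ((-4/3 + 289/3)*(-1/491) + 309050)*(-924) + 627 = (95*(-1/491) + 309050)*(-924) + 627 = (-95/491 + 309050)*(-924) + 627 = (151743455/491)*(-924) + 627 = -140210952420/491 + 627 = -140210644563/491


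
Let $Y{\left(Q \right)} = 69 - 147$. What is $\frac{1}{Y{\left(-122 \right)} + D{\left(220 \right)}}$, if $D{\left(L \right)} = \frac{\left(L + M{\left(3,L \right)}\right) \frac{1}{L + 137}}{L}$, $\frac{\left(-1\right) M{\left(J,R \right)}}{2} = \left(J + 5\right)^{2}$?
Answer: $- \frac{19635}{1531507} \approx -0.012821$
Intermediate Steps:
$M{\left(J,R \right)} = - 2 \left(5 + J\right)^{2}$ ($M{\left(J,R \right)} = - 2 \left(J + 5\right)^{2} = - 2 \left(5 + J\right)^{2}$)
$D{\left(L \right)} = \frac{-128 + L}{L \left(137 + L\right)}$ ($D{\left(L \right)} = \frac{\left(L - 2 \left(5 + 3\right)^{2}\right) \frac{1}{L + 137}}{L} = \frac{\left(L - 2 \cdot 8^{2}\right) \frac{1}{137 + L}}{L} = \frac{\left(L - 128\right) \frac{1}{137 + L}}{L} = \frac{\left(-128 + L\right) \frac{1}{137 + L}}{L} = \frac{\frac{1}{137 + L} \left(-128 + L\right)}{L} = \frac{-128 + L}{L \left(137 + L\right)}$)
$Y{\left(Q \right)} = -78$ ($Y{\left(Q \right)} = 69 - 147 = -78$)
$\frac{1}{Y{\left(-122 \right)} + D{\left(220 \right)}} = \frac{1}{-78 + \frac{-128 + 220}{220 \left(137 + 220\right)}} = \frac{1}{-78 + \frac{1}{220} \cdot \frac{1}{357} \cdot 92} = \frac{1}{-78 + \frac{23}{19635}} = \frac{1}{- \frac{1531507}{19635}} = - \frac{19635}{1531507}$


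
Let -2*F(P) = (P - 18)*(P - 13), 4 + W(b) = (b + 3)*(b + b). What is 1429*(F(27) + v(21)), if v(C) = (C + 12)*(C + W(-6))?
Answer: 2409294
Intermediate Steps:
W(b) = -4 + 2*b*(3 + b) (W(b) = -4 + (b + 3)*(b + b) = -4 + (3 + b)*(2*b) = -4 + 2*b*(3 + b))
F(P) = -(-18 + P)*(-13 + P)/2 (F(P) = -(P - 18)*(P - 13)/2 = -(-18 + P)*(-13 + P)/2)
v(C) = (12 + C)*(32 + C) (v(C) = (C + 12)*(C + (-4 + 2*(-6)² + 6*(-6))) = (12 + C)*(C + (-4 + 2*36 - 36)) = (12 + C)*(C + (-4 + 72 - 36)) = (12 + C)*(C + 32) = (12 + C)*(32 + C))
1429*(F(27) + v(21)) = 1429*((-117 - ½*27² + (31/2)*27) + (384 + 21² + 44*21)) = 1429*((-117 - ½*729 + 837/2) + (384 + 441 + 924)) = 1429*((-117 - 729/2 + 837/2) + 1749) = 1429*(-63 + 1749) = 1429*1686 = 2409294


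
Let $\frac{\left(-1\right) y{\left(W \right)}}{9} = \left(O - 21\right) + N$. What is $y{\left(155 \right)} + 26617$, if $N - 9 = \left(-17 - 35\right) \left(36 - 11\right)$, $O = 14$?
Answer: $38299$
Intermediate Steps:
$N = -1291$ ($N = 9 + \left(-17 - 35\right) \left(36 - 11\right) = 9 - 1300 = -1291$)
$y{\left(W \right)} = 11682$ ($y{\left(W \right)} = - 9 \left(\left(14 - 21\right) - 1291\right) = - 9 \left(-7 - 1291\right) = \left(-9\right) \left(-1298\right) = 11682$)
$y{\left(155 \right)} + 26617 = 11682 + 26617 = 38299$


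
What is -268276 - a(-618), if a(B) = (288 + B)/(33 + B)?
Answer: -10462786/39 ≈ -2.6828e+5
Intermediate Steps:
a(B) = (288 + B)/(33 + B)
-268276 - a(-618) = -268276 - (288 - 618)/(33 - 618) = -268276 - (-330)/(-585) = -268276 - (-1)*(-330)/585 = -268276 - 1*22/39 = -268276 - 22/39 = -10462786/39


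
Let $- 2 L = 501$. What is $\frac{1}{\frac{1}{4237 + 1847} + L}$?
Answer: $- \frac{6084}{1524041} \approx -0.003992$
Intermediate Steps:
$L = - \frac{501}{2}$ ($L = \left(- \frac{1}{2}\right) 501 = - \frac{501}{2} \approx -250.5$)
$\frac{1}{\frac{1}{4237 + 1847} + L} = \frac{1}{\frac{1}{4237 + 1847} - \frac{501}{2}} = \frac{1}{\frac{1}{6084} - \frac{501}{2}} = \frac{1}{- \frac{1524041}{6084}} = - \frac{6084}{1524041}$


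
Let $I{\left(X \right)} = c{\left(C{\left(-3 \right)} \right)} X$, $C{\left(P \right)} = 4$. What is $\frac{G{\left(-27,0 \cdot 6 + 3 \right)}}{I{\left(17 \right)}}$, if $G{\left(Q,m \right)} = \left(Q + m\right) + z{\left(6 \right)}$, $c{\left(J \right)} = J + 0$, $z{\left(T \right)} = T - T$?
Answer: $- \frac{6}{17} \approx -0.35294$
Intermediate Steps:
$z{\left(T \right)} = 0$
$c{\left(J \right)} = J$
$I{\left(X \right)} = 4 X$
$G{\left(Q,m \right)} = Q + m$ ($G{\left(Q,m \right)} = \left(Q + m\right) + 0 = Q + m$)
$\frac{G{\left(-27,0 \cdot 6 + 3 \right)}}{I{\left(17 \right)}} = \frac{-27 + \left(0 \cdot 6 + 3\right)}{4 \cdot 17} = \frac{-27 + \left(0 + 3\right)}{68} = \left(-27 + 3\right) \frac{1}{68} = \left(-24\right) \frac{1}{68} = - \frac{6}{17}$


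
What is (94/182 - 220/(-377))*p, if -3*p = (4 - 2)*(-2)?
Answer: 11612/7917 ≈ 1.4667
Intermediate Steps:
p = 4/3 (p = -(4 - 2)*(-2)/3 = -2*(-2)/3 = -1/3*(-4) = 4/3 ≈ 1.3333)
(94/182 - 220/(-377))*p = (94/182 - 220/(-377))*(4/3) = (94*(1/182) - 220*(-1/377))*(4/3) = (47/91 + 220/377)*(4/3) = (2903/2639)*(4/3) = 11612/7917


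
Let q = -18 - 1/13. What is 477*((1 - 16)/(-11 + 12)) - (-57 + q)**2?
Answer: -2161771/169 ≈ -12792.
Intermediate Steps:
q = -235/13 (q = -18 - 1*1/13 = -18 - 1/13 = -235/13 ≈ -18.077)
477*((1 - 16)/(-11 + 12)) - (-57 + q)**2 = 477*((1 - 16)/(-11 + 12)) - (-57 - 235/13)**2 = 477*(-15/1) - (-976/13)**2 = 477*(-15*1) - 1*952576/169 = 477*(-15) - 952576/169 = -7155 - 952576/169 = -2161771/169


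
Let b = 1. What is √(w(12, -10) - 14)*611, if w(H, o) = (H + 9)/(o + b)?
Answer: 4277*I*√3/3 ≈ 2469.3*I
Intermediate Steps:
w(H, o) = (9 + H)/(1 + o) (w(H, o) = (H + 9)/(o + 1) = (9 + H)/(1 + o))
√(w(12, -10) - 14)*611 = √((9 + 12)/(1 - 10) - 14)*611 = √(21/(-9) - 14)*611 = √(-⅑*21 - 14)*611 = √(-7/3 - 14)*611 = √(-49/3)*611 = (7*I*√3/3)*611 = 4277*I*√3/3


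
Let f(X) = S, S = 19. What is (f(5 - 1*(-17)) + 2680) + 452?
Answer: 3151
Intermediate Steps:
f(X) = 19
(f(5 - 1*(-17)) + 2680) + 452 = (19 + 2680) + 452 = 2699 + 452 = 3151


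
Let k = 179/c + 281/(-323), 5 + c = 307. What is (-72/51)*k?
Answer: 324540/829141 ≈ 0.39142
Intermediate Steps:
c = 302 (c = -5 + 307 = 302)
k = -27045/97546 (k = 179/302 + 281/(-323) = 179*(1/302) + 281*(-1/323) = 179/302 - 281/323 = -27045/97546 ≈ -0.27725)
(-72/51)*k = -72/51*(-27045/97546) = -72*1/51*(-27045/97546) = -24/17*(-27045/97546) = 324540/829141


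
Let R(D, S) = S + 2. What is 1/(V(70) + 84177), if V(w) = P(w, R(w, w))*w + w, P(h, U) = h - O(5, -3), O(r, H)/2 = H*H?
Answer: 1/87887 ≈ 1.1378e-5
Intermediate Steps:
O(r, H) = 2*H**2 (O(r, H) = 2*(H*H) = 2*H**2)
R(D, S) = 2 + S
P(h, U) = -18 + h (P(h, U) = h - 2*(-3)**2 = h - 2*9 = h - 1*18 = h - 18 = -18 + h)
V(w) = w + w*(-18 + w) (V(w) = (-18 + w)*w + w = w*(-18 + w) + w = w + w*(-18 + w))
1/(V(70) + 84177) = 1/(70*(-17 + 70) + 84177) = 1/(70*53 + 84177) = 1/(3710 + 84177) = 1/87887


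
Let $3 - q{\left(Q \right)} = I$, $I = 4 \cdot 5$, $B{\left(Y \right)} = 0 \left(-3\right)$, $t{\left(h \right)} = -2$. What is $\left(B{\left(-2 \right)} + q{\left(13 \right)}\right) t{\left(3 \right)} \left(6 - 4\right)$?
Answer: $68$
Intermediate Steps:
$B{\left(Y \right)} = 0$
$I = 20$
$q{\left(Q \right)} = -17$ ($q{\left(Q \right)} = 3 - 20 = -17$)
$\left(B{\left(-2 \right)} + q{\left(13 \right)}\right) t{\left(3 \right)} \left(6 - 4\right) = \left(0 - 17\right) \left(- 2 \left(6 - 4\right)\right) = - 17 \left(\left(-2\right) 2\right) = \left(-17\right) \left(-4\right) = 68$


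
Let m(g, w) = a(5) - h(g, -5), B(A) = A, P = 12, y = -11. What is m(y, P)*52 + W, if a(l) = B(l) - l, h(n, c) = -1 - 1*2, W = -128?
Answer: 28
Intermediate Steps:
h(n, c) = -3 (h(n, c) = -1 - 2 = -3)
a(l) = 0 (a(l) = l - l = 0)
m(g, w) = 3 (m(g, w) = 0 - 1*(-3) = 0 + 3 = 3)
m(y, P)*52 + W = 3*52 - 128 = 156 - 128 = 28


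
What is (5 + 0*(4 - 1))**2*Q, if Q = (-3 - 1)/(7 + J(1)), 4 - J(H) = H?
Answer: -10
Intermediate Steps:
J(H) = 4 - H
Q = -2/5 (Q = (-3 - 1)/(7 + (4 - 1*1)) = -4/(7 + (4 - 1)) = -4/(7 + 3) = -4/10 = -4*1/10 = -2/5 ≈ -0.40000)
(5 + 0*(4 - 1))**2*Q = (5 + 0*(4 - 1))**2*(-2/5) = (5 + 0*3)**2*(-2/5) = (5 + 0)**2*(-2/5) = 5**2*(-2/5) = 25*(-2/5) = -10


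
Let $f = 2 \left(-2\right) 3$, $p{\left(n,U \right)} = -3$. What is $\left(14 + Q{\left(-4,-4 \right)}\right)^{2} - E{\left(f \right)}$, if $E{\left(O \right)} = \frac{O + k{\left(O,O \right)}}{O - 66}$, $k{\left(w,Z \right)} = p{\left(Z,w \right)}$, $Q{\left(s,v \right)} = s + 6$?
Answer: $\frac{6651}{26} \approx 255.81$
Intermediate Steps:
$Q{\left(s,v \right)} = 6 + s$
$k{\left(w,Z \right)} = -3$
$f = -12$ ($f = \left(-4\right) 3 = -12$)
$E{\left(O \right)} = \frac{-3 + O}{-66 + O}$ ($E{\left(O \right)} = \frac{O - 3}{O - 66} = \frac{-3 + O}{-66 + O}$)
$\left(14 + Q{\left(-4,-4 \right)}\right)^{2} - E{\left(f \right)} = \left(14 + \left(6 - 4\right)\right)^{2} - \frac{-3 - 12}{-66 - 12} = \left(14 + 2\right)^{2} - \frac{1}{-78} \left(-15\right) = 16^{2} - \left(- \frac{1}{78}\right) \left(-15\right) = 256 - \frac{5}{26} = \frac{6651}{26}$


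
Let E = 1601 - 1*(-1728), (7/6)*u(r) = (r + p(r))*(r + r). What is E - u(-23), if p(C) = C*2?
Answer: 4259/7 ≈ 608.43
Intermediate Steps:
p(C) = 2*C
u(r) = 36*r**2/7 (u(r) = 6*((r + 2*r)*(r + r))/7 = 6*((3*r)*(2*r))/7 = 6*(6*r**2)/7 = 36*r**2/7)
E = 3329 (E = 1601 + 1728 = 3329)
E - u(-23) = 3329 - 36*(-23)**2/7 = 3329 - 36*529/7 = 3329 - 1*19044/7 = 3329 - 19044/7 = 4259/7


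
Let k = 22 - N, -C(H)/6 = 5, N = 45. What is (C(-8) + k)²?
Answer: 2809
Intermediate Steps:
C(H) = -30 (C(H) = -6*5 = -30)
k = -23 (k = 22 - 1*45 = 22 - 45 = -23)
(C(-8) + k)² = (-30 - 23)² = (-53)² = 2809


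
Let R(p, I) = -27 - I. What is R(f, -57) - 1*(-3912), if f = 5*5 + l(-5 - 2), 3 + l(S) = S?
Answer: 3942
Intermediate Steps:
l(S) = -3 + S
f = 15 (f = 5*5 + (-3 + (-5 - 2)) = 25 + (-3 - 7) = 25 - 10 = 15)
R(f, -57) - 1*(-3912) = (-27 - 1*(-57)) - 1*(-3912) = (-27 + 57) + 3912 = 30 + 3912 = 3942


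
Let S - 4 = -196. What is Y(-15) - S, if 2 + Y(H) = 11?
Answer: 201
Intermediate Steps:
S = -192 (S = 4 - 196 = -192)
Y(H) = 9 (Y(H) = -2 + 11 = 9)
Y(-15) - S = 9 - 1*(-192) = 9 + 192 = 201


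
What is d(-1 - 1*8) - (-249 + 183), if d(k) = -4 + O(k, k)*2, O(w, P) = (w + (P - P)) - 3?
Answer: 38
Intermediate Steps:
O(w, P) = -3 + w (O(w, P) = (w + 0) - 3 = w - 3 = -3 + w)
d(k) = -10 + 2*k (d(k) = -4 + (-3 + k)*2 = -4 + (-6 + 2*k) = -10 + 2*k)
d(-1 - 1*8) - (-249 + 183) = (-10 + 2*(-1 - 1*8)) - (-249 + 183) = (-10 + 2*(-1 - 8)) - 1*(-66) = (-10 + 2*(-9)) + 66 = (-10 - 18) + 66 = -28 + 66 = 38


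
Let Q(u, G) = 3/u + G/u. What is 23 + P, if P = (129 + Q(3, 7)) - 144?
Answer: 34/3 ≈ 11.333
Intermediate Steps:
P = -35/3 (P = (129 + (3 + 7)/3) - 144 = (129 + (⅓)*10) - 144 = (129 + 10/3) - 144 = 397/3 - 144 = -35/3 ≈ -11.667)
23 + P = 23 - 35/3 = 34/3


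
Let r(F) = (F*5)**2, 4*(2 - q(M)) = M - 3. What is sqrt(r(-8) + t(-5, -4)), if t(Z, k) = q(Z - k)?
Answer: sqrt(1603) ≈ 40.037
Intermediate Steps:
q(M) = 11/4 - M/4 (q(M) = 2 - (M - 3)/4 = 2 - (-3 + M)/4 = 2 + (3/4 - M/4) = 11/4 - M/4)
t(Z, k) = 11/4 - Z/4 + k/4 (t(Z, k) = 11/4 - (Z - k)/4 = 11/4 + (-Z/4 + k/4) = 11/4 - Z/4 + k/4)
r(F) = 25*F**2 (r(F) = (5*F)**2 = 25*F**2)
sqrt(r(-8) + t(-5, -4)) = sqrt(25*(-8)**2 + (11/4 - 1/4*(-5) + (1/4)*(-4))) = sqrt(25*64 + (11/4 + 5/4 - 1)) = sqrt(1600 + 3) = sqrt(1603)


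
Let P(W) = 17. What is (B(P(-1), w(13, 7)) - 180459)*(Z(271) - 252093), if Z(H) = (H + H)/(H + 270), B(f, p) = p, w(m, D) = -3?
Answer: 24611727158202/541 ≈ 4.5493e+10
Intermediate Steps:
Z(H) = 2*H/(270 + H) (Z(H) = (2*H)/(270 + H) = 2*H/(270 + H))
(B(P(-1), w(13, 7)) - 180459)*(Z(271) - 252093) = (-3 - 180459)*(2*271/(270 + 271) - 252093) = -180462*(2*271/541 - 252093) = -180462*(2*271*(1/541) - 252093) = -180462*(542/541 - 252093) = -180462*(-136381771/541) = 24611727158202/541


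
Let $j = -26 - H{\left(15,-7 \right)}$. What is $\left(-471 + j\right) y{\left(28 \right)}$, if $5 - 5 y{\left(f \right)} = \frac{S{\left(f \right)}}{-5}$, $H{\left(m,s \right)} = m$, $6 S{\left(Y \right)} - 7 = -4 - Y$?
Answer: $- \frac{1280}{3} \approx -426.67$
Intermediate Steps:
$S{\left(Y \right)} = \frac{1}{2} - \frac{Y}{6}$ ($S{\left(Y \right)} = \frac{7}{6} + \frac{-4 - Y}{6} = \frac{7}{6} - \left(\frac{2}{3} + \frac{Y}{6}\right) = \frac{1}{2} - \frac{Y}{6}$)
$y{\left(f \right)} = \frac{51}{50} - \frac{f}{150}$ ($y{\left(f \right)} = 1 - \frac{\left(\frac{1}{2} - \frac{f}{6}\right) \frac{1}{-5}}{5} = 1 - \frac{\left(\frac{1}{2} - \frac{f}{6}\right) \left(- \frac{1}{5}\right)}{5} = 1 - \frac{- \frac{1}{10} + \frac{f}{30}}{5} = 1 - \left(- \frac{1}{50} + \frac{f}{150}\right) = \frac{51}{50} - \frac{f}{150}$)
$j = -41$ ($j = -26 - 15 = -41$)
$\left(-471 + j\right) y{\left(28 \right)} = \left(-471 - 41\right) \left(\frac{51}{50} - \frac{14}{75}\right) = - 512 \left(\frac{51}{50} - \frac{14}{75}\right) = \left(-512\right) \frac{5}{6} = - \frac{1280}{3}$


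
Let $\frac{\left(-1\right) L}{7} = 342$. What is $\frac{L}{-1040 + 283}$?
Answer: $\frac{2394}{757} \approx 3.1625$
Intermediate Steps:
$L = -2394$ ($L = \left(-7\right) 342 = -2394$)
$\frac{L}{-1040 + 283} = \frac{1}{-1040 + 283} \left(-2394\right) = \frac{1}{-757} \left(-2394\right) = \left(- \frac{1}{757}\right) \left(-2394\right) = \frac{2394}{757}$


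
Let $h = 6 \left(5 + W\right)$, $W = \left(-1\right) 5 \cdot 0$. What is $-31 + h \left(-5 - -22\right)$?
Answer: $479$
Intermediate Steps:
$W = 0$ ($W = \left(-5\right) 0 = 0$)
$h = 30$ ($h = 6 \left(5 + 0\right) = 6 \cdot 5 = 30$)
$-31 + h \left(-5 - -22\right) = -31 + 30 \left(-5 - -22\right) = -31 + 30 \left(-5 + 22\right) = -31 + 30 \cdot 17 = -31 + 510 = 479$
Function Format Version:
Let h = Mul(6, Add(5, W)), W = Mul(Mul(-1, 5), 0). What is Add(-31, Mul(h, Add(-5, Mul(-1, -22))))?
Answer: 479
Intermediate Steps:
W = 0 (W = Mul(-5, 0) = 0)
h = 30 (h = Mul(6, Add(5, 0)) = Mul(6, 5) = 30)
Add(-31, Mul(h, Add(-5, Mul(-1, -22)))) = Add(-31, Mul(30, Add(-5, Mul(-1, -22)))) = Add(-31, Mul(30, Add(-5, 22))) = Add(-31, Mul(30, 17)) = Add(-31, 510) = 479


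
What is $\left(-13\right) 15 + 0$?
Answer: $-195$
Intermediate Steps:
$\left(-13\right) 15 + 0 = -195 + 0 = -195$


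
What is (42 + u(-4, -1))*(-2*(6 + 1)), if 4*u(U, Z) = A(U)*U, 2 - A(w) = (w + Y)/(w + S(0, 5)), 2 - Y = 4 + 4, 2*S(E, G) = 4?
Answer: -630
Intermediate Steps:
S(E, G) = 2 (S(E, G) = (½)*4 = 2)
Y = -6 (Y = 2 - (4 + 4) = 2 - 1*8 = 2 - 8 = -6)
A(w) = 2 - (-6 + w)/(2 + w) (A(w) = 2 - (w - 6)/(w + 2) = 2 - (-6 + w)/(2 + w))
u(U, Z) = U*(10 + U)/(4*(2 + U)) (u(U, Z) = (((10 + U)/(2 + U))*U)/4 = (U*(10 + U)/(2 + U))/4 = U*(10 + U)/(4*(2 + U)))
(42 + u(-4, -1))*(-2*(6 + 1)) = (42 + (¼)*(-4)*(10 - 4)/(2 - 4))*(-2*(6 + 1)) = (42 + (¼)*(-4)*6/(-2))*(-2*7) = (42 + (¼)*(-4)*(-½)*6)*(-14) = (42 + 3)*(-14) = 45*(-14) = -630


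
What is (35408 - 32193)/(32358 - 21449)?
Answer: 3215/10909 ≈ 0.29471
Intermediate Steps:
(35408 - 32193)/(32358 - 21449) = 3215/10909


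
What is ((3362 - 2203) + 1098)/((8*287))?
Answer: 2257/2296 ≈ 0.98301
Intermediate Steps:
((3362 - 2203) + 1098)/((8*287)) = (1159 + 1098)/2296 = 2257*(1/2296) = 2257/2296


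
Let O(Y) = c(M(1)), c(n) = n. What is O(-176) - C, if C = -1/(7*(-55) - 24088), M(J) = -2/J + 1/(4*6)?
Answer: -1150255/587352 ≈ -1.9584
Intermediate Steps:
M(J) = 1/24 - 2/J (M(J) = -2/J + (¼)*(⅙) = -2/J + 1/24 = 1/24 - 2/J)
C = 1/24473 (C = -1/(-385 - 24088) = -1/(-24473) = -1*(-1/24473) = 1/24473 ≈ 4.0861e-5)
O(Y) = -47/24 (O(Y) = (1/24)*(-48 + 1)/1 = (1/24)*1*(-47) = -47/24)
O(-176) - C = -47/24 - 1*1/24473 = -47/24 - 1/24473 = -1150255/587352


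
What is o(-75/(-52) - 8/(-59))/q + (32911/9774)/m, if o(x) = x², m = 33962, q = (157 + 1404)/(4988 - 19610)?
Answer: -14218399215394707439/609662129856847704 ≈ -23.322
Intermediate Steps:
q = -1561/14622 (q = 1561/(-14622) = 1561*(-1/14622) = -1561/14622 ≈ -0.10676)
o(-75/(-52) - 8/(-59))/q + (32911/9774)/m = (-75/(-52) - 8/(-59))²/(-1561/14622) + (32911/9774)/33962 = (-75*(-1/52) - 8*(-1/59))²*(-14622/1561) + (32911*(1/9774))*(1/33962) = (75/52 + 8/59)²*(-14622/1561) + (32911/9774)*(1/33962) = (4841/3068)²*(-14622/1561) + 32911/331944588 = (23435281/9412624)*(-14622/1561) + 32911/331944588 = -171335339391/7346553032 + 32911/331944588 = -14218399215394707439/609662129856847704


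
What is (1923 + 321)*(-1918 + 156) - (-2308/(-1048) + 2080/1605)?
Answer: -332533546865/84102 ≈ -3.9539e+6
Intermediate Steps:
(1923 + 321)*(-1918 + 156) - (-2308/(-1048) + 2080/1605) = 2244*(-1762) - (-2308*(-1/1048) + 2080*(1/1605)) = -3953928 - (577/262 + 416/321) = -3953928 - 1*294209/84102 = -3953928 - 294209/84102 = -332533546865/84102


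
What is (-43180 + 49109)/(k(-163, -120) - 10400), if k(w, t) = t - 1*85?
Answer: -847/1515 ≈ -0.55908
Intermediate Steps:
k(w, t) = -85 + t (k(w, t) = t - 85 = -85 + t)
(-43180 + 49109)/(k(-163, -120) - 10400) = (-43180 + 49109)/((-85 - 120) - 10400) = 5929/(-205 - 10400) = 5929/(-10605) = 5929*(-1/10605) = -847/1515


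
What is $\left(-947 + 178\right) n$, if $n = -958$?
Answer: $736702$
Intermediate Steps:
$\left(-947 + 178\right) n = \left(-947 + 178\right) \left(-958\right) = \left(-769\right) \left(-958\right) = 736702$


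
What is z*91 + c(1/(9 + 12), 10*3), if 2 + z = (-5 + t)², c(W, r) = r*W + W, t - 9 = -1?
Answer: 13408/21 ≈ 638.48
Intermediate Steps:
t = 8 (t = 9 - 1 = 8)
c(W, r) = W + W*r (c(W, r) = W*r + W = W + W*r)
z = 7 (z = -2 + (-5 + 8)² = -2 + 3² = -2 + 9 = 7)
z*91 + c(1/(9 + 12), 10*3) = 7*91 + (1 + 10*3)/(9 + 12) = 637 + (1 + 30)/21 = 637 + (1/21)*31 = 637 + 31/21 = 13408/21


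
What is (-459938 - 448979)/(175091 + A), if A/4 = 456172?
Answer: -908917/1999779 ≈ -0.45451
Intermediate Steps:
A = 1824688 (A = 4*456172 = 1824688)
(-459938 - 448979)/(175091 + A) = (-459938 - 448979)/(175091 + 1824688) = -908917/1999779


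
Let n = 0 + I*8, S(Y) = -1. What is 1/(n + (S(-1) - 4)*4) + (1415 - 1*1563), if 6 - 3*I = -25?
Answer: -27821/188 ≈ -147.98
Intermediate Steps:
I = 31/3 (I = 2 - ⅓*(-25) = 2 + 25/3 = 31/3 ≈ 10.333)
n = 248/3 (n = 0 + (31/3)*8 = 0 + 248/3 = 248/3 ≈ 82.667)
1/(n + (S(-1) - 4)*4) + (1415 - 1*1563) = 1/(248/3 + (-1 - 4)*4) + (1415 - 1*1563) = 1/(248/3 - 5*4) + (1415 - 1563) = 1/(248/3 - 20) - 148 = 1/(188/3) - 148 = 3/188 - 148 = -27821/188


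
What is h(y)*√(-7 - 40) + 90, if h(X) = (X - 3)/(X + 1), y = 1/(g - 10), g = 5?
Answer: 90 - 4*I*√47 ≈ 90.0 - 27.423*I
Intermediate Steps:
y = -⅕ (y = 1/(5 - 10) = 1/(-5) = -⅕ ≈ -0.20000)
h(X) = (-3 + X)/(1 + X)
h(y)*√(-7 - 40) + 90 = ((-3 - ⅕)/(1 - ⅕))*√(-7 - 40) + 90 = (-16/5/(⅘))*√(-47) + 90 = ((5/4)*(-16/5))*(I*√47) + 90 = -4*I*√47 + 90 = 90 - 4*I*√47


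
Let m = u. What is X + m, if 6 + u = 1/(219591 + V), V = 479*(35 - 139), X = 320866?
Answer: 54474006501/169775 ≈ 3.2086e+5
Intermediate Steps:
V = -49816 (V = 479*(-104) = -49816)
u = -1018649/169775 (u = -6 + 1/(219591 - 49816) = -6 + 1/169775 = -1018649/169775 ≈ -6.0000)
m = -1018649/169775 ≈ -6.0000
X + m = 320866 - 1018649/169775 = 54474006501/169775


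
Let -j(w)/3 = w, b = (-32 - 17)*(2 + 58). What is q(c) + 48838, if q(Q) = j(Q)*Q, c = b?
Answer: -25881962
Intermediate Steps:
b = -2940 (b = -49*60 = -2940)
c = -2940
j(w) = -3*w
q(Q) = -3*Q² (q(Q) = (-3*Q)*Q = -3*Q²)
q(c) + 48838 = -3*(-2940)² + 48838 = -3*8643600 + 48838 = -25930800 + 48838 = -25881962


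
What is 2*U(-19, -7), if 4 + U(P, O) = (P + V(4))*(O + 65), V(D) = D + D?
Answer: -1284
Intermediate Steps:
V(D) = 2*D
U(P, O) = -4 + (8 + P)*(65 + O) (U(P, O) = -4 + (P + 2*4)*(O + 65) = -4 + (P + 8)*(65 + O) = -4 + (8 + P)*(65 + O))
2*U(-19, -7) = 2*(516 + 8*(-7) + 65*(-19) - 7*(-19)) = 2*(516 - 56 - 1235 + 133) = 2*(-642) = -1284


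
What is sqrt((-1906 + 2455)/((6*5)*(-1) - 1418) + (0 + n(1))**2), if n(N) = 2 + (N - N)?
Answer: 7*sqrt(38734)/724 ≈ 1.9029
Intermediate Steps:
n(N) = 2 (n(N) = 2 + 0 = 2)
sqrt((-1906 + 2455)/((6*5)*(-1) - 1418) + (0 + n(1))**2) = sqrt((-1906 + 2455)/((6*5)*(-1) - 1418) + (0 + 2)**2) = sqrt(549/(30*(-1) - 1418) + 2**2) = sqrt(549/(-30 - 1418) + 4) = sqrt(549/(-1448) + 4) = sqrt(549*(-1/1448) + 4) = sqrt(-549/1448 + 4) = sqrt(5243/1448) = 7*sqrt(38734)/724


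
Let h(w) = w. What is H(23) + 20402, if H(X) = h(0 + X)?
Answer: 20425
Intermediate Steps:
H(X) = X (H(X) = 0 + X = X)
H(23) + 20402 = 23 + 20402 = 20425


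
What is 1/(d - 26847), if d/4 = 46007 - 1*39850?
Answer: -1/2219 ≈ -0.00045065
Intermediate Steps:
d = 24628 (d = 4*(46007 - 1*39850) = 4*(46007 - 39850) = 4*6157 = 24628)
1/(d - 26847) = 1/(24628 - 26847) = 1/(-2219) = -1/2219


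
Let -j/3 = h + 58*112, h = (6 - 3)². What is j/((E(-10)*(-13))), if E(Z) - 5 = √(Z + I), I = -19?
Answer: 32525/234 - 6505*I*√29/234 ≈ 139.0 - 149.7*I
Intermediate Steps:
h = 9 (h = 3² = 9)
j = -19515 (j = -3*(9 + 58*112) = -3*(9 + 6496) = -3*6505 = -19515)
E(Z) = 5 + √(-19 + Z) (E(Z) = 5 + √(Z - 19) = 5 + √(-19 + Z))
j/((E(-10)*(-13))) = -19515*(-1/(13*(5 + √(-19 - 10)))) = -19515*(-1/(13*(5 + √(-29)))) = -19515*(-1/(13*(5 + I*√29))) = -19515/(-65 - 13*I*√29)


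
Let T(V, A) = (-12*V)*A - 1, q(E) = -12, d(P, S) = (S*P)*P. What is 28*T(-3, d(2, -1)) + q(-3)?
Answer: -4072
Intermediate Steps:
d(P, S) = S*P² (d(P, S) = (P*S)*P = S*P²)
T(V, A) = -1 - 12*A*V (T(V, A) = -12*A*V - 1 = -1 - 12*A*V)
28*T(-3, d(2, -1)) + q(-3) = 28*(-1 - 12*(-1*2²)*(-3)) - 12 = 28*(-1 - 12*(-1*4)*(-3)) - 12 = 28*(-1 - 12*(-4)*(-3)) - 12 = 28*(-1 - 144) - 12 = 28*(-145) - 12 = -4060 - 12 = -4072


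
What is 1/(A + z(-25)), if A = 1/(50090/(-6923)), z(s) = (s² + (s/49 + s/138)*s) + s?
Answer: 84677145/52258150856 ≈ 0.0016204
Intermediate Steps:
z(s) = s + 6949*s²/6762 (z(s) = (s² + (s*(1/49) + s*(1/138))*s) + s = (s² + (s/49 + s/138)*s) + s = (s² + (187*s/6762)*s) + s = (s² + 187*s²/6762) + s = 6949*s²/6762 + s = s + 6949*s²/6762)
A = -6923/50090 (A = 1/(50090*(-1/6923)) = 1/(-50090/6923) = -6923/50090 ≈ -0.13821)
1/(A + z(-25)) = 1/(-6923/50090 + (1/6762)*(-25)*(6762 + 6949*(-25))) = 1/(-6923/50090 + (1/6762)*(-25)*(6762 - 173725)) = 1/(-6923/50090 + (1/6762)*(-25)*(-166963)) = 1/(-6923/50090 + 4174075/6762) = 1/(52258150856/84677145) = 84677145/52258150856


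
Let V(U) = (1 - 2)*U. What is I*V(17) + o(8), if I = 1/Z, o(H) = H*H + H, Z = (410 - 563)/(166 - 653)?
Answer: 161/9 ≈ 17.889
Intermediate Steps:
V(U) = -U
Z = 153/487 (Z = -153/(-487) = -153*(-1/487) = 153/487 ≈ 0.31417)
o(H) = H + H**2 (o(H) = H**2 + H = H + H**2)
I = 487/153 (I = 1/(153/487) = 487/153 ≈ 3.1830)
I*V(17) + o(8) = 487*(-1*17)/153 + 8*(1 + 8) = (487/153)*(-17) + 8*9 = -487/9 + 72 = 161/9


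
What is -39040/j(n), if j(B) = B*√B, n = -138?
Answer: -9760*I*√138/4761 ≈ -24.082*I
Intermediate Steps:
j(B) = B^(3/2)
-39040/j(n) = -39040*I*√138/19044 = -9760*I*√138/4761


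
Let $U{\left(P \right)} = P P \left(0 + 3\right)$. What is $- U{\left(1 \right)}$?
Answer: $-3$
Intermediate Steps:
$U{\left(P \right)} = 3 P^{2}$ ($U{\left(P \right)} = P^{2} \cdot 3 = 3 P^{2}$)
$- U{\left(1 \right)} = - 3 \cdot 1^{2} = - 3 \cdot 1 = \left(-1\right) 3 = -3$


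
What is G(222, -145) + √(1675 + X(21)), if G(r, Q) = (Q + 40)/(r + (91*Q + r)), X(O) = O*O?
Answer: 586651/12751 ≈ 46.008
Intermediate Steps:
X(O) = O²
G(r, Q) = (40 + Q)/(2*r + 91*Q) (G(r, Q) = (40 + Q)/(r + (r + 91*Q)) = (40 + Q)/(2*r + 91*Q))
G(222, -145) + √(1675 + X(21)) = (40 - 145)/(2*222 + 91*(-145)) + √(1675 + 21²) = -105/(444 - 13195) + √(1675 + 441) = -105/(-12751) + √2116 = -1/12751*(-105) + 46 = 105/12751 + 46 = 586651/12751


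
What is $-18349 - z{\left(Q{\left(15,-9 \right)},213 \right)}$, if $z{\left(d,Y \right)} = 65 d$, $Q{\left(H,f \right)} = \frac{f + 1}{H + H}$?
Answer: $- \frac{54995}{3} \approx -18332.0$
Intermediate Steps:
$Q{\left(H,f \right)} = \frac{1 + f}{2 H}$
$-18349 - z{\left(Q{\left(15,-9 \right)},213 \right)} = -18349 - 65 \frac{1 - 9}{2 \cdot 15} = -18349 - 65 \cdot \frac{1}{2} \cdot \frac{1}{15} \left(-8\right) = -18349 - 65 \left(- \frac{4}{15}\right) = -18349 - - \frac{52}{3} = -18349 + \frac{52}{3} = - \frac{54995}{3}$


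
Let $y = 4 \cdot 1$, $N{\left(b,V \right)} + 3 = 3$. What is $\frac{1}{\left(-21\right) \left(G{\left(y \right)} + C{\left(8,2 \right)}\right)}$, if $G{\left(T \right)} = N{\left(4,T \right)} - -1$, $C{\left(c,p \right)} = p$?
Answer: $- \frac{1}{63} \approx -0.015873$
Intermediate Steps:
$N{\left(b,V \right)} = 0$ ($N{\left(b,V \right)} = -3 + 3 = 0$)
$y = 4$
$G{\left(T \right)} = 1$ ($G{\left(T \right)} = 0 - -1 = 0 + 1 = 1$)
$\frac{1}{\left(-21\right) \left(G{\left(y \right)} + C{\left(8,2 \right)}\right)} = \frac{1}{\left(-21\right) \left(1 + 2\right)} = \frac{1}{\left(-21\right) 3} = \frac{1}{-63} = - \frac{1}{63}$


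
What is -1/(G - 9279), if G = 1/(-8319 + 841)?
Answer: 7478/69388363 ≈ 0.00010777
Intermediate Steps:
G = -1/7478 (G = 1/(-7478) = -1/7478 ≈ -0.00013373)
-1/(G - 9279) = -1/(-1/7478 - 9279) = -1/(-69388363/7478) = -1*(-7478/69388363) = 7478/69388363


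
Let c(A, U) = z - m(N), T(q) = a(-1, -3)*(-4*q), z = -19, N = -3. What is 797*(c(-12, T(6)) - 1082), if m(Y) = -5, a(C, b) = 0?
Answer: -873512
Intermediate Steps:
T(q) = 0 (T(q) = 0*(-4*q) = 0)
c(A, U) = -14 (c(A, U) = -19 - 1*(-5) = -19 + 5 = -14)
797*(c(-12, T(6)) - 1082) = 797*(-14 - 1082) = 797*(-1096) = -873512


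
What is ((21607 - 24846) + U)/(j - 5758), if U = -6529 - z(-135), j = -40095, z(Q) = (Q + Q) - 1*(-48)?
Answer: 9546/45853 ≈ 0.20819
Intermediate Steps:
z(Q) = 48 + 2*Q (z(Q) = 2*Q + 48 = 48 + 2*Q)
U = -6307 (U = -6529 - (48 + 2*(-135)) = -6529 - (48 - 270) = -6529 - 1*(-222) = -6529 + 222 = -6307)
((21607 - 24846) + U)/(j - 5758) = ((21607 - 24846) - 6307)/(-40095 - 5758) = (-3239 - 6307)/(-45853) = -9546*(-1/45853) = 9546/45853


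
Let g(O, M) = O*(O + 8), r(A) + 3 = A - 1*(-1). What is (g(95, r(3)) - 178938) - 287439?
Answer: -456592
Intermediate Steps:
r(A) = -2 + A (r(A) = -3 + (A - 1*(-1)) = -3 + (A + 1) = -3 + (1 + A) = -2 + A)
g(O, M) = O*(8 + O)
(g(95, r(3)) - 178938) - 287439 = (95*(8 + 95) - 178938) - 287439 = (95*103 - 178938) - 287439 = (9785 - 178938) - 287439 = -169153 - 287439 = -456592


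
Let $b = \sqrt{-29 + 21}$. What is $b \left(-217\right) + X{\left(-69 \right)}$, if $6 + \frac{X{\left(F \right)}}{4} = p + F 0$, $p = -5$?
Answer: $-44 - 434 i \sqrt{2} \approx -44.0 - 613.77 i$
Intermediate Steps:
$b = 2 i \sqrt{2}$ ($b = \sqrt{-8} = 2 i \sqrt{2} \approx 2.8284 i$)
$X{\left(F \right)} = -44$ ($X{\left(F \right)} = -24 + 4 \left(-5 + F 0\right) = -24 + 4 \left(-5 + 0\right) = -24 + 4 \left(-5\right) = -24 - 20 = -44$)
$b \left(-217\right) + X{\left(-69 \right)} = 2 i \sqrt{2} \left(-217\right) - 44 = - 434 i \sqrt{2} - 44 = -44 - 434 i \sqrt{2}$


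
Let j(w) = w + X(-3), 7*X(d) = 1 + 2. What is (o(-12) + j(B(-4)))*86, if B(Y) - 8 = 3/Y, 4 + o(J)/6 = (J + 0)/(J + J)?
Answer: -16039/14 ≈ -1145.6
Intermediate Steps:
X(d) = 3/7 (X(d) = (1 + 2)/7 = (⅐)*3 = 3/7)
o(J) = -21 (o(J) = -24 + 6*((J + 0)/(J + J)) = -24 + 6*(J/((2*J))) = -24 + 6*(J*(1/(2*J))) = -24 + 6*(½) = -24 + 3 = -21)
B(Y) = 8 + 3/Y
j(w) = 3/7 + w (j(w) = w + 3/7 = 3/7 + w)
(o(-12) + j(B(-4)))*86 = (-21 + (3/7 + (8 + 3/(-4))))*86 = (-21 + (3/7 + (8 + 3*(-¼))))*86 = (-21 + (3/7 + (8 - ¾)))*86 = (-21 + (3/7 + 29/4))*86 = (-21 + 215/28)*86 = -373/28*86 = -16039/14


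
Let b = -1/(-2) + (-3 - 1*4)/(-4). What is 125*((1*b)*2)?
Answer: 1125/2 ≈ 562.50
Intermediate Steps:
b = 9/4 (b = -1*(-1/2) + (-3 - 4)*(-1/4) = 1/2 - 7*(-1/4) = 1/2 + 7/4 = 9/4 ≈ 2.2500)
125*((1*b)*2) = 125*((1*(9/4))*2) = 125*((9/4)*2) = 125*(9/2) = 1125/2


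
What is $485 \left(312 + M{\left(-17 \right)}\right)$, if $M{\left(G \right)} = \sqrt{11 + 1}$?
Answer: $151320 + 970 \sqrt{3} \approx 1.53 \cdot 10^{5}$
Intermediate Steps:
$M{\left(G \right)} = 2 \sqrt{3}$ ($M{\left(G \right)} = \sqrt{12} = 2 \sqrt{3}$)
$485 \left(312 + M{\left(-17 \right)}\right) = 485 \left(312 + 2 \sqrt{3}\right) = 151320 + 970 \sqrt{3}$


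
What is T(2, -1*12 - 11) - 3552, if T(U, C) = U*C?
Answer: -3598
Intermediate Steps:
T(U, C) = C*U
T(2, -1*12 - 11) - 3552 = (-1*12 - 11)*2 - 3552 = (-12 - 11)*2 - 3552 = -23*2 - 3552 = -46 - 3552 = -3598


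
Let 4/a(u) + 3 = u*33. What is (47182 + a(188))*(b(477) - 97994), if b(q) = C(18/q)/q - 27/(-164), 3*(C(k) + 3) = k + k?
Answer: -13715854532066475239/2966523102 ≈ -4.6235e+9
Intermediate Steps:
C(k) = -3 + 2*k/3 (C(k) = -3 + (k + k)/3 = -3 + (2*k)/3 = -3 + 2*k/3)
a(u) = 4/(-3 + 33*u) (a(u) = 4/(-3 + u*33) = 4/(-3 + 33*u))
b(q) = 27/164 + (-3 + 12/q)/q (b(q) = (-3 + 2*(18/q)/3)/q - 27/(-164) = (-3 + 12/q)/q - 27*(-1/164) = (-3 + 12/q)/q + 27/164 = 27/164 + (-3 + 12/q)/q)
(47182 + a(188))*(b(477) - 97994) = (47182 + 4/(3*(-1 + 11*188)))*((27/164 - 3/477 + 12/477²) - 97994) = (47182 + 4/(3*(-1 + 2068)))*((27/164 - 3*1/477 + 12*(1/227529)) - 97994) = (47182 + (4/3)/2067)*((27/164 - 1/159 + 4/75843) - 97994) = (47182 + (4/3)*(1/2067))*(1970189/12438252 - 97994) = (47182 + 4/6201)*(-1218872096299/12438252) = (292575586/6201)*(-1218872096299/12438252) = -13715854532066475239/2966523102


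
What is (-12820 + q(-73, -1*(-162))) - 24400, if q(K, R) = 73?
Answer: -37147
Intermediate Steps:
(-12820 + q(-73, -1*(-162))) - 24400 = (-12820 + 73) - 24400 = -12747 - 24400 = -37147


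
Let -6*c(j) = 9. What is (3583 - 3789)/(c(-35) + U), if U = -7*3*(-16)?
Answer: -412/669 ≈ -0.61584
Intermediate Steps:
c(j) = -3/2 (c(j) = -1/6*9 = -3/2)
U = 336 (U = -21*(-16) = 336)
(3583 - 3789)/(c(-35) + U) = (3583 - 3789)/(-3/2 + 336) = -206/669/2 = -206*2/669 = -412/669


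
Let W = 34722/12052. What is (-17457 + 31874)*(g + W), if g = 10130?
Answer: 880312702997/6026 ≈ 1.4609e+8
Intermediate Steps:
W = 17361/6026 (W = 34722*(1/12052) = 17361/6026 ≈ 2.8810)
(-17457 + 31874)*(g + W) = (-17457 + 31874)*(10130 + 17361/6026) = 14417*(61060741/6026) = 880312702997/6026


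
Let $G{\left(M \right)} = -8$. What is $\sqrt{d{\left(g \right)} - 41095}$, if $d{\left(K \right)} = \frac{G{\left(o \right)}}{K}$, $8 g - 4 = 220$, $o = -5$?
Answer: $\frac{3 i \sqrt{223741}}{7} \approx 202.72 i$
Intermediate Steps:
$g = 28$ ($g = \frac{1}{2} + \frac{1}{8} \cdot 220 = \frac{1}{2} + \frac{55}{2} = 28$)
$d{\left(K \right)} = - \frac{8}{K}$
$\sqrt{d{\left(g \right)} - 41095} = \sqrt{- \frac{8}{28} - 41095} = \sqrt{\left(-8\right) \frac{1}{28} - 41095} = \sqrt{- \frac{2}{7} - 41095} = \sqrt{- \frac{287667}{7}} = \frac{3 i \sqrt{223741}}{7}$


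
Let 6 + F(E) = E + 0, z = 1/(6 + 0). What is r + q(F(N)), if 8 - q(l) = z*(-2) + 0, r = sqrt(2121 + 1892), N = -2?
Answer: 25/3 + sqrt(4013) ≈ 71.682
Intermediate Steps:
z = 1/6 ≈ 0.16667
F(E) = -6 + E (F(E) = -6 + (E + 0) = -6 + E)
r = sqrt(4013) ≈ 63.348
q(l) = 25/3 (q(l) = 8 - ((1/6)*(-2) + 0) = 8 - (-1/3 + 0) = 8 - 1*(-1/3) = 8 + 1/3 = 25/3)
r + q(F(N)) = sqrt(4013) + 25/3 = 25/3 + sqrt(4013)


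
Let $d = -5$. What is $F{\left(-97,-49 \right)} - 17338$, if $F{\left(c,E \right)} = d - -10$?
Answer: $-17333$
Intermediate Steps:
$F{\left(c,E \right)} = 5$ ($F{\left(c,E \right)} = -5 - -10 = -5 + 10 = 5$)
$F{\left(-97,-49 \right)} - 17338 = 5 - 17338 = -17333$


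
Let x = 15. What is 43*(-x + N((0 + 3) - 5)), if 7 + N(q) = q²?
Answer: -774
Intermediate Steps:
N(q) = -7 + q²
43*(-x + N((0 + 3) - 5)) = 43*(-1*15 + (-7 + ((0 + 3) - 5)²)) = 43*(-15 + (-7 + (3 - 5)²)) = 43*(-15 + (-7 + (-2)²)) = 43*(-15 + (-7 + 4)) = 43*(-15 - 3) = 43*(-18) = -774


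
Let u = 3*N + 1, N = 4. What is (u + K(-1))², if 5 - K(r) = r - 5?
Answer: 576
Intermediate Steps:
K(r) = 10 - r (K(r) = 5 - (r - 5) = 5 - (-5 + r) = 5 + (5 - r) = 10 - r)
u = 13 (u = 3*4 + 1 = 12 + 1 = 13)
(u + K(-1))² = (13 + (10 - 1*(-1)))² = (13 + (10 + 1))² = (13 + 11)² = 24² = 576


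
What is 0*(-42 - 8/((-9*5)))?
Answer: 0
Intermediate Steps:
0*(-42 - 8/((-9*5))) = 0*(-42 - 8/(-45)) = 0*(-42 - 8*(-1/45)) = 0*(-42 + 8/45) = 0*(-1882/45) = 0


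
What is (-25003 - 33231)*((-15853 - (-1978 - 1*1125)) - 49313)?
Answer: 3614176742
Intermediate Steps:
(-25003 - 33231)*((-15853 - (-1978 - 1*1125)) - 49313) = -58234*((-15853 - (-1978 - 1125)) - 49313) = -58234*((-15853 - 1*(-3103)) - 49313) = -58234*((-15853 + 3103) - 49313) = -58234*(-12750 - 49313) = -58234*(-62063) = 3614176742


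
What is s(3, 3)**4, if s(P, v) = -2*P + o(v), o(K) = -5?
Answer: 14641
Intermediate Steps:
s(P, v) = -5 - 2*P (s(P, v) = -2*P - 5 = -5 - 2*P)
s(3, 3)**4 = (-5 - 2*3)**4 = (-5 - 6)**4 = (-11)**4 = 14641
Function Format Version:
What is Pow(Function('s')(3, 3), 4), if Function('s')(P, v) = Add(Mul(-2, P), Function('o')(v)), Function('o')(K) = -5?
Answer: 14641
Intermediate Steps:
Function('s')(P, v) = Add(-5, Mul(-2, P)) (Function('s')(P, v) = Add(Mul(-2, P), -5) = Add(-5, Mul(-2, P)))
Pow(Function('s')(3, 3), 4) = Pow(Add(-5, Mul(-2, 3)), 4) = Pow(Add(-5, -6), 4) = Pow(-11, 4) = 14641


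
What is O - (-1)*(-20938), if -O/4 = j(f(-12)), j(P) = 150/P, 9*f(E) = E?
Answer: -20488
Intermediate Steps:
f(E) = E/9
O = 450 (O = -600/((⅑)*(-12)) = -600/(-4/3) = -600*(-3)/4 = -4*(-225/2) = 450)
O - (-1)*(-20938) = 450 - (-1)*(-20938) = 450 - 1*20938 = 450 - 20938 = -20488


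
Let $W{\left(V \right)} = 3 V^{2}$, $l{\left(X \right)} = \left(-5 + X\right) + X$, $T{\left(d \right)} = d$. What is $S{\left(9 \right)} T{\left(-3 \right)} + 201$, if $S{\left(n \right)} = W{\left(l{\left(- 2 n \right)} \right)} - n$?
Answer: $-14901$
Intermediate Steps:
$l{\left(X \right)} = -5 + 2 X$
$S{\left(n \right)} = - n + 3 \left(-5 - 4 n\right)^{2}$ ($S{\left(n \right)} = 3 \left(-5 + 2 \left(- 2 n\right)\right)^{2} - n = 3 \left(-5 - 4 n\right)^{2} - n = - n + 3 \left(-5 - 4 n\right)^{2}$)
$S{\left(9 \right)} T{\left(-3 \right)} + 201 = \left(75 + 48 \cdot 9^{2} + 119 \cdot 9\right) \left(-3\right) + 201 = \left(75 + 48 \cdot 81 + 1071\right) \left(-3\right) + 201 = \left(75 + 3888 + 1071\right) \left(-3\right) + 201 = 5034 \left(-3\right) + 201 = -15102 + 201 = -14901$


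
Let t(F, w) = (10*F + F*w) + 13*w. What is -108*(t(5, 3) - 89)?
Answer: -1620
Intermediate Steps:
t(F, w) = 10*F + 13*w + F*w
-108*(t(5, 3) - 89) = -108*((10*5 + 13*3 + 5*3) - 89) = -108*((50 + 39 + 15) - 89) = -108*(104 - 89) = -108*15 = -1620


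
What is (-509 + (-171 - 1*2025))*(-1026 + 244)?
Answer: 2115310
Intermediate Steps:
(-509 + (-171 - 1*2025))*(-1026 + 244) = (-509 + (-171 - 2025))*(-782) = (-509 - 2196)*(-782) = -2705*(-782) = 2115310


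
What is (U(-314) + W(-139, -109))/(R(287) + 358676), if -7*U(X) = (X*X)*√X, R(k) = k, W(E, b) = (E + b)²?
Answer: 61504/358963 - 98596*I*√314/2512741 ≈ 0.17134 - 0.69531*I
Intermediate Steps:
U(X) = -X^(5/2)/7 (U(X) = -X*X*√X/7 = -X²*√X/7 = -X^(5/2)/7)
(U(-314) + W(-139, -109))/(R(287) + 358676) = (-98596*I*√314/7 + (-139 - 109)²)/(287 + 358676) = (-98596*I*√314/7 + (-248)²)/358963 = (-98596*I*√314/7 + 61504)*(1/358963) = (61504 - 98596*I*√314/7)*(1/358963) = 61504/358963 - 98596*I*√314/2512741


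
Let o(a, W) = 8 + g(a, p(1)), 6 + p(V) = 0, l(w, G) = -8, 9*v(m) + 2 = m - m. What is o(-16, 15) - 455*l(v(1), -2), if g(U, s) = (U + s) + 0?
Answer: 3626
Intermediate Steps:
v(m) = -2/9 (v(m) = -2/9 + (m - m)/9 = -2/9 + (1/9)*0 = -2/9 + 0 = -2/9)
p(V) = -6 (p(V) = -6 + 0 = -6)
g(U, s) = U + s
o(a, W) = 2 + a (o(a, W) = 8 + (a - 6) = 8 + (-6 + a) = 2 + a)
o(-16, 15) - 455*l(v(1), -2) = (2 - 16) - 455*(-8) = -14 + 3640 = 3626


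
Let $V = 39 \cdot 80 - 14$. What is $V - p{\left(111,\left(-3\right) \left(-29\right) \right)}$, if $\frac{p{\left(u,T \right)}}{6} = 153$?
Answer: $2188$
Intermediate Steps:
$p{\left(u,T \right)} = 918$ ($p{\left(u,T \right)} = 6 \cdot 153 = 918$)
$V = 3106$ ($V = 3120 - 14 = 3106$)
$V - p{\left(111,\left(-3\right) \left(-29\right) \right)} = 3106 - 918 = 2188$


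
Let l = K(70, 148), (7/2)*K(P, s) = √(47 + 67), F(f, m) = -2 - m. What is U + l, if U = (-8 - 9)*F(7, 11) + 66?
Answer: 287 + 2*√114/7 ≈ 290.05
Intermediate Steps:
U = 287 (U = (-8 - 9)*(-2 - 1*11) + 66 = -17*(-2 - 11) + 66 = -17*(-13) + 66 = 221 + 66 = 287)
K(P, s) = 2*√114/7 (K(P, s) = 2*√(47 + 67)/7 = 2*√114/7)
l = 2*√114/7 ≈ 3.0506
U + l = 287 + 2*√114/7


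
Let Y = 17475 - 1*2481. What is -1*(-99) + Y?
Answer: 15093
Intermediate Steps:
Y = 14994 (Y = 17475 - 2481 = 14994)
-1*(-99) + Y = -1*(-99) + 14994 = 99 + 14994 = 15093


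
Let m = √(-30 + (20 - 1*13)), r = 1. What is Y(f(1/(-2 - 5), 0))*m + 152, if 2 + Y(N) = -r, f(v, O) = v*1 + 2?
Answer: 152 - 3*I*√23 ≈ 152.0 - 14.387*I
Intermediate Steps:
f(v, O) = 2 + v (f(v, O) = v + 2 = 2 + v)
Y(N) = -3 (Y(N) = -2 - 1*1 = -2 - 1 = -3)
m = I*√23 (m = √(-30 + (20 - 13)) = √(-30 + 7) = √(-23) = I*√23 ≈ 4.7958*I)
Y(f(1/(-2 - 5), 0))*m + 152 = -3*I*√23 + 152 = 152 - 3*I*√23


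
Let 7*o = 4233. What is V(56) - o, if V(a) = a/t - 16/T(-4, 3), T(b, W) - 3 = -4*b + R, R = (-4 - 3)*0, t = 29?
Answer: -2328183/3857 ≈ -603.63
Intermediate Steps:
R = 0 (R = -7*0 = 0)
T(b, W) = 3 - 4*b (T(b, W) = 3 + (-4*b + 0) = 3 - 4*b)
o = 4233/7 (o = (⅐)*4233 = 4233/7 ≈ 604.71)
V(a) = -16/19 + a/29 (V(a) = a/29 - 16/(3 - 4*(-4)) = a*(1/29) - 16/(3 + 16) = a/29 - 16/19 = -16/19 + a/29)
V(56) - o = (-16/19 + (1/29)*56) - 1*4233/7 = (-16/19 + 56/29) - 4233/7 = 600/551 - 4233/7 = -2328183/3857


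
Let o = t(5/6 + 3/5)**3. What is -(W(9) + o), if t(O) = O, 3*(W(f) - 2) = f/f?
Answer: -142507/27000 ≈ -5.2780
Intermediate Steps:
W(f) = 7/3 (W(f) = 2 + (f/f)/3 = 2 + (1/3)*1 = 2 + 1/3 = 7/3)
o = 79507/27000 (o = (5/6 + 3/5)**3 = (43/30)**3 = 79507/27000 ≈ 2.9447)
-(W(9) + o) = -(7/3 + 79507/27000) = -1*142507/27000 = -142507/27000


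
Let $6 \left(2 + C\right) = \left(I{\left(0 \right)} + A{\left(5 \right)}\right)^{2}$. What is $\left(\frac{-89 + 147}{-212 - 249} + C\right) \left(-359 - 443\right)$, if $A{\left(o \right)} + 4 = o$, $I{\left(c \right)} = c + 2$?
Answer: $\frac{231377}{461} \approx 501.9$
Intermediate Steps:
$I{\left(c \right)} = 2 + c$
$A{\left(o \right)} = -4 + o$
$C = - \frac{1}{2}$ ($C = -2 + \frac{\left(\left(2 + 0\right) + \left(-4 + 5\right)\right)^{2}}{6} = -2 + \frac{\left(2 + 1\right)^{2}}{6} = -2 + \frac{3^{2}}{6} = -2 + \frac{1}{6} \cdot 9 = -2 + \frac{3}{2} = - \frac{1}{2} \approx -0.5$)
$\left(\frac{-89 + 147}{-212 - 249} + C\right) \left(-359 - 443\right) = \left(\frac{-89 + 147}{-212 - 249} - \frac{1}{2}\right) \left(-359 - 443\right) = \left(\frac{58}{-461} - \frac{1}{2}\right) \left(-802\right) = \left(58 \left(- \frac{1}{461}\right) - \frac{1}{2}\right) \left(-802\right) = \left(- \frac{58}{461} - \frac{1}{2}\right) \left(-802\right) = \left(- \frac{577}{922}\right) \left(-802\right) = \frac{231377}{461}$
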